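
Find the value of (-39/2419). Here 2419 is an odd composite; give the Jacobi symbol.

1

First reduce: -39 ≡ 2380 (mod 2419).
Pull out 2^2: since 2419 ≡ 3 (mod 8), (2/2419) = -1, so (2/2419)^2 = +1.
Reciprocity: 595 ≡ 3 and 2419 ≡ 3 (mod 4), so (595/2419) = −(2419/595).
Reduce top mod 595: now compute (39/595).
Reciprocity: 39 ≡ 3 and 595 ≡ 3 (mod 4), so (39/595) = −(595/39).
Reduce top mod 39: now compute (10/39).
Pull out 2: since 39 ≡ 7 (mod 8), (2/39) = +1.
Reciprocity: 5 ≡ 1 and 39 ≡ 3 (mod 4), so (5/39) = +(39/5).
Reduce top mod 5: now compute (4/5).
Pull out 2^2: since 5 ≡ 5 (mod 8), (2/5) = -1, so (2/5)^2 = +1.
Reached (1/5) = 1. Collecting the sign flips along the way, the symbol is +1.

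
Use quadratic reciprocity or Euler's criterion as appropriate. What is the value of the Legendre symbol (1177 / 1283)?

1

Reciprocity: 1177 ≡ 1 and 1283 ≡ 3 (mod 4), so (1177/1283) = +(1283/1177).
Reduce top mod 1177: now compute (106/1177).
Pull out 2: since 1177 ≡ 1 (mod 8), (2/1177) = +1.
Reciprocity: 53 ≡ 1 and 1177 ≡ 1 (mod 4), so (53/1177) = +(1177/53).
Reduce top mod 53: now compute (11/53).
Reciprocity: 11 ≡ 3 and 53 ≡ 1 (mod 4), so (11/53) = +(53/11).
Reduce top mod 11: now compute (9/11).
Reciprocity: 9 ≡ 1 and 11 ≡ 3 (mod 4), so (9/11) = +(11/9).
Reduce top mod 9: now compute (2/9).
Pull out 2: since 9 ≡ 1 (mod 8), (2/9) = +1.
Reached (1/9) = 1. Collecting the sign flips along the way, the symbol is +1.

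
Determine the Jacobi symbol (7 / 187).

1

Reciprocity: 7 ≡ 3 and 187 ≡ 3 (mod 4), so (7/187) = −(187/7).
Reduce top mod 7: now compute (5/7).
Reciprocity: 5 ≡ 1 and 7 ≡ 3 (mod 4), so (5/7) = +(7/5).
Reduce top mod 5: now compute (2/5).
Pull out 2: since 5 ≡ 5 (mod 8), (2/5) = -1.
Reached (1/5) = 1. Collecting the sign flips along the way, the symbol is +1.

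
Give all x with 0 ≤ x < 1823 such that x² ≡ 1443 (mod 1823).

Since 1823 ≡ 3 (mod 4), a square root of 1443 is 1443^((1823+1)/4) = 1443^456 mod 1823.
Repeated squaring: 1443^2≡383, 1443^4≡849, 1443^8≡716, 1443^16≡393, 1443^32≡1317, 1443^64≡816, 1443^128≡461, 1443^256≡1053 (mod 1823).
1443^456 = 1443^(256+128+64+8) ≡ 221 (mod 1823).
Check: 221² = 48841 ≡ 1443 (mod 1823). The two roots are 221 and 1602.

221, 1602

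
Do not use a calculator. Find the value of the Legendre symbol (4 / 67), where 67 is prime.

1

Pull out 2^2: since 67 ≡ 3 (mod 8), (2/67) = -1, so (2/67)^2 = +1.
Reached (1/67) = 1. Collecting the sign flips along the way, the symbol is +1.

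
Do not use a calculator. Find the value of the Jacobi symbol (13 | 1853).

Reciprocity: 13 ≡ 1 and 1853 ≡ 1 (mod 4), so (13/1853) = +(1853/13).
Reduce top mod 13: now compute (7/13).
Reciprocity: 7 ≡ 3 and 13 ≡ 1 (mod 4), so (7/13) = +(13/7).
Reduce top mod 7: now compute (6/7).
Pull out 2: since 7 ≡ 7 (mod 8), (2/7) = +1.
Reciprocity: 3 ≡ 3 and 7 ≡ 3 (mod 4), so (3/7) = −(7/3).
Reduce top mod 3: now compute (1/3).
Reached (1/3) = 1. Collecting the sign flips along the way, the symbol is -1.

-1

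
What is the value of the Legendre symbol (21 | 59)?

1

Euler's criterion: (21/59) ≡ 21^29 (mod 59).
21^2 ≡ 28 (mod 59)
21^4 ≡ 17 (mod 59)
21^8 ≡ 53 (mod 59)
21^16 ≡ 36 (mod 59)
21^29 = 21^(16+8+4+1) ≡ 1 (mod 59).
Result is 1, so (21/59) = 1.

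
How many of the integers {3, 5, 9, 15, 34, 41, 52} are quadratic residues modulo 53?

3

(3/53) = -1 → non-residue.
(5/53) = -1 → non-residue.
(9/53) = +1 → QR.
(15/53) = +1 → QR.
(34/53) = -1 → non-residue.
(41/53) = -1 → non-residue.
(52/53) = +1 → QR.
Total quadratic residues among the 7: 3.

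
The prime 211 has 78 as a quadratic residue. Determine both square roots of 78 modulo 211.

17, 194

Since 211 ≡ 3 (mod 4), a square root of 78 is 78^((211+1)/4) = 78^53 mod 211.
Repeated squaring: 78^2≡176, 78^4≡170, 78^8≡204, 78^16≡49, 78^32≡80 (mod 211).
78^53 = 78^(32+16+4+1) ≡ 194 (mod 211).
Check: 194² = 37636 ≡ 78 (mod 211). The two roots are 17 and 194.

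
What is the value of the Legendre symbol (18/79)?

1

Euler's criterion: (18/79) ≡ 18^39 (mod 79).
18^2 ≡ 8 (mod 79)
18^4 ≡ 64 (mod 79)
18^8 ≡ 67 (mod 79)
18^16 ≡ 65 (mod 79)
18^32 ≡ 38 (mod 79)
18^39 = 18^(32+4+2+1) ≡ 1 (mod 79).
Result is 1, so (18/79) = 1.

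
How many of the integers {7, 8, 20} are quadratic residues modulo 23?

1

(7/23) = -1 → non-residue.
(8/23) = +1 → QR.
(20/23) = -1 → non-residue.
Total quadratic residues among the 3: 1.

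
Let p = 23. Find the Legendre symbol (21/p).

Euler's criterion: (21/23) ≡ 21^11 (mod 23).
21^2 ≡ 4 (mod 23)
21^4 ≡ 16 (mod 23)
21^8 ≡ 3 (mod 23)
21^11 = 21^(8+2+1) ≡ 22 (mod 23).
Result is 22 ≡ −1, so (21/23) = −1.

-1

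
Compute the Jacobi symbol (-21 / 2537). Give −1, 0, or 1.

1

First reduce: -21 ≡ 2516 (mod 2537).
Pull out 2^2: since 2537 ≡ 1 (mod 8), (2/2537) = +1, so (2/2537)^2 = +1.
Reciprocity: 629 ≡ 1 and 2537 ≡ 1 (mod 4), so (629/2537) = +(2537/629).
Reduce top mod 629: now compute (21/629).
Reciprocity: 21 ≡ 1 and 629 ≡ 1 (mod 4), so (21/629) = +(629/21).
Reduce top mod 21: now compute (20/21).
Pull out 2^2: since 21 ≡ 5 (mod 8), (2/21) = -1, so (2/21)^2 = +1.
Reciprocity: 5 ≡ 1 and 21 ≡ 1 (mod 4), so (5/21) = +(21/5).
Reduce top mod 5: now compute (1/5).
Reached (1/5) = 1. Collecting the sign flips along the way, the symbol is +1.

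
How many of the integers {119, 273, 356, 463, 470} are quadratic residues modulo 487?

(119/487) = +1 → QR.
(273/487) = -1 → non-residue.
(356/487) = +1 → QR.
(463/487) = +1 → QR.
(470/487) = +1 → QR.
Total quadratic residues among the 5: 4.

4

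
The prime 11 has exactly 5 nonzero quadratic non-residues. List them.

Square k = 1,…,5 (k and 11−k give the same square):
1²=1, 2²=4, 3²=9, 4²≡5, 5²≡3 (mod 11).
The residues are {1, 3, 4, 5, 9}; the non-residues are the remaining 5 nonzero classes.

2,6,7,8,10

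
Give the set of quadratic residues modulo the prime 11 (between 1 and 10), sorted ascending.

1,3,4,5,9

Square k = 1,…,5 (k and 11−k give the same square):
1²=1, 2²=4, 3²=9, 4²≡5, 5²≡3 (mod 11).
So the quadratic residues mod 11 are {1, 3, 4, 5, 9}.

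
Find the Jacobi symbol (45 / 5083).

-1

Reciprocity: 45 ≡ 1 and 5083 ≡ 3 (mod 4), so (45/5083) = +(5083/45).
Reduce top mod 45: now compute (43/45).
Reciprocity: 43 ≡ 3 and 45 ≡ 1 (mod 4), so (43/45) = +(45/43).
Reduce top mod 43: now compute (2/43).
Pull out 2: since 43 ≡ 3 (mod 8), (2/43) = -1.
Reached (1/43) = 1. Collecting the sign flips along the way, the symbol is -1.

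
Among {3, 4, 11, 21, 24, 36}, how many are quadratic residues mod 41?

3

(3/41) = -1 → non-residue.
(4/41) = +1 → QR.
(11/41) = -1 → non-residue.
(21/41) = +1 → QR.
(24/41) = -1 → non-residue.
(36/41) = +1 → QR.
Total quadratic residues among the 6: 3.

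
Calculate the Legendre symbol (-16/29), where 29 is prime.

1

Euler's criterion: (-16/29) ≡ 13^14 (mod 29).
13^2 ≡ 24 (mod 29)
13^4 ≡ 25 (mod 29)
13^8 ≡ 16 (mod 29)
13^14 = 13^(8+4+2) ≡ 1 (mod 29).
Result is 1, so (-16/29) = 1.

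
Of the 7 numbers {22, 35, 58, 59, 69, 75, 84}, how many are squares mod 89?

3

(22/89) = +1 → QR.
(35/89) = -1 → non-residue.
(58/89) = -1 → non-residue.
(59/89) = -1 → non-residue.
(69/89) = +1 → QR.
(75/89) = -1 → non-residue.
(84/89) = +1 → QR.
Total quadratic residues among the 7: 3.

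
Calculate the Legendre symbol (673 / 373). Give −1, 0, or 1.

1

First reduce: 673 ≡ 300 (mod 373).
Pull out 2^2: since 373 ≡ 5 (mod 8), (2/373) = -1, so (2/373)^2 = +1.
Reciprocity: 75 ≡ 3 and 373 ≡ 1 (mod 4), so (75/373) = +(373/75).
Reduce top mod 75: now compute (73/75).
Reciprocity: 73 ≡ 1 and 75 ≡ 3 (mod 4), so (73/75) = +(75/73).
Reduce top mod 73: now compute (2/73).
Pull out 2: since 73 ≡ 1 (mod 8), (2/73) = +1.
Reached (1/73) = 1. Collecting the sign flips along the way, the symbol is +1.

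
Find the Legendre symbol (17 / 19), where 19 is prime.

Reciprocity: 17 ≡ 1 and 19 ≡ 3 (mod 4), so (17/19) = +(19/17).
Reduce top mod 17: now compute (2/17).
Pull out 2: since 17 ≡ 1 (mod 8), (2/17) = +1.
Reached (1/17) = 1. Collecting the sign flips along the way, the symbol is +1.

1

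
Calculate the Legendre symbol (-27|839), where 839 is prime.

First reduce: -27 ≡ 812 (mod 839).
Pull out 2^2: since 839 ≡ 7 (mod 8), (2/839) = +1, so (2/839)^2 = +1.
Reciprocity: 203 ≡ 3 and 839 ≡ 3 (mod 4), so (203/839) = −(839/203).
Reduce top mod 203: now compute (27/203).
Reciprocity: 27 ≡ 3 and 203 ≡ 3 (mod 4), so (27/203) = −(203/27).
Reduce top mod 27: now compute (14/27).
Pull out 2: since 27 ≡ 3 (mod 8), (2/27) = -1.
Reciprocity: 7 ≡ 3 and 27 ≡ 3 (mod 4), so (7/27) = −(27/7).
Reduce top mod 7: now compute (6/7).
Pull out 2: since 7 ≡ 7 (mod 8), (2/7) = +1.
Reciprocity: 3 ≡ 3 and 7 ≡ 3 (mod 4), so (3/7) = −(7/3).
Reduce top mod 3: now compute (1/3).
Reached (1/3) = 1. Collecting the sign flips along the way, the symbol is -1.

-1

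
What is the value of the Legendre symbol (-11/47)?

1

First reduce: -11 ≡ 36 (mod 47).
Pull out 2^2: since 47 ≡ 7 (mod 8), (2/47) = +1, so (2/47)^2 = +1.
Reciprocity: 9 ≡ 1 and 47 ≡ 3 (mod 4), so (9/47) = +(47/9).
Reduce top mod 9: now compute (2/9).
Pull out 2: since 9 ≡ 1 (mod 8), (2/9) = +1.
Reached (1/9) = 1. Collecting the sign flips along the way, the symbol is +1.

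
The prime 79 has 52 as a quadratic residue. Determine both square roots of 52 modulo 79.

Since 79 ≡ 3 (mod 4), a square root of 52 is 52^((79+1)/4) = 52^20 mod 79.
Repeated squaring: 52^2≡18, 52^4≡8, 52^8≡64, 52^16≡67 (mod 79).
52^20 = 52^(16+4) ≡ 62 (mod 79).
Check: 62² = 3844 ≡ 52 (mod 79). The two roots are 17 and 62.

17, 62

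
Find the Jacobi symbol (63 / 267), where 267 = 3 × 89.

0

Reciprocity: 63 ≡ 3 and 267 ≡ 3 (mod 4), so (63/267) = −(267/63).
Reduce top mod 63: now compute (15/63).
Reciprocity: 15 ≡ 3 and 63 ≡ 3 (mod 4), so (15/63) = −(63/15).
Reduce top mod 15: now compute (3/15).
Reciprocity: 3 ≡ 3 and 15 ≡ 3 (mod 4), so (3/15) = −(15/3).
Reduce top mod 3: now compute (0/3).
Top reduces to 0: gcd > 1, so the symbol is 0.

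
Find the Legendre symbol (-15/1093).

First reduce: -15 ≡ 1078 (mod 1093).
Pull out 2: since 1093 ≡ 5 (mod 8), (2/1093) = -1.
Reciprocity: 539 ≡ 3 and 1093 ≡ 1 (mod 4), so (539/1093) = +(1093/539).
Reduce top mod 539: now compute (15/539).
Reciprocity: 15 ≡ 3 and 539 ≡ 3 (mod 4), so (15/539) = −(539/15).
Reduce top mod 15: now compute (14/15).
Pull out 2: since 15 ≡ 7 (mod 8), (2/15) = +1.
Reciprocity: 7 ≡ 3 and 15 ≡ 3 (mod 4), so (7/15) = −(15/7).
Reduce top mod 7: now compute (1/7).
Reached (1/7) = 1. Collecting the sign flips along the way, the symbol is -1.

-1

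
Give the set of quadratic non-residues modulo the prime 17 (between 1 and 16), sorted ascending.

Square k = 1,…,8 (k and 17−k give the same square):
1²=1, 2²=4, 3²=9, 4²=16, 5²≡8, 6²≡2, 7²≡15, 8²≡13 (mod 17).
The residues are {1, 2, 4, 8, 9, 13, 15, 16}; the non-residues are the remaining 8 nonzero classes.

3 5 6 7 10 11 12 14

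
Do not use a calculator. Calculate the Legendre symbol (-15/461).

-1

First reduce: -15 ≡ 446 (mod 461).
Pull out 2: since 461 ≡ 5 (mod 8), (2/461) = -1.
Reciprocity: 223 ≡ 3 and 461 ≡ 1 (mod 4), so (223/461) = +(461/223).
Reduce top mod 223: now compute (15/223).
Reciprocity: 15 ≡ 3 and 223 ≡ 3 (mod 4), so (15/223) = −(223/15).
Reduce top mod 15: now compute (13/15).
Reciprocity: 13 ≡ 1 and 15 ≡ 3 (mod 4), so (13/15) = +(15/13).
Reduce top mod 13: now compute (2/13).
Pull out 2: since 13 ≡ 5 (mod 8), (2/13) = -1.
Reached (1/13) = 1. Collecting the sign flips along the way, the symbol is -1.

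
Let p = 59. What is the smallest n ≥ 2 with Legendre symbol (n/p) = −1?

2

(2/59) = −1, so 2 is the smallest positive non-residue mod 59.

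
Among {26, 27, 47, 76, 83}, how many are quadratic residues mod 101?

(26/101) = -1 → non-residue.
(27/101) = -1 → non-residue.
(47/101) = +1 → QR.
(76/101) = +1 → QR.
(83/101) = -1 → non-residue.
Total quadratic residues among the 5: 2.

2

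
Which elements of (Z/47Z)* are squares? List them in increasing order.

Square k = 1,…,23 (k and 47−k give the same square):
1²=1, 2²=4, 3²=9, 4²=16, 5²=25, 6²=36, 7²≡2, 8²≡17, 9²≡34, 10²≡6, 11²≡27, 12²≡3, 13²≡28, 14²≡8, 15²≡37, 16²≡21, 17²≡7, 18²≡42, 19²≡32, 20²≡24, 21²≡18, 22²≡14, 23²≡12 (mod 47).
So the quadratic residues mod 47 are {1, 2, 3, 4, 6, 7, 8, 9, 12, 14, 16, 17, 18, 21, 24, 25, 27, 28, 32, 34, 36, 37, 42}.

1, 2, 3, 4, 6, 7, 8, 9, 12, 14, 16, 17, 18, 21, 24, 25, 27, 28, 32, 34, 36, 37, 42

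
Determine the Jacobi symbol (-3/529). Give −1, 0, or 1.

1

First reduce: -3 ≡ 526 (mod 529).
Pull out 2: since 529 ≡ 1 (mod 8), (2/529) = +1.
Reciprocity: 263 ≡ 3 and 529 ≡ 1 (mod 4), so (263/529) = +(529/263).
Reduce top mod 263: now compute (3/263).
Reciprocity: 3 ≡ 3 and 263 ≡ 3 (mod 4), so (3/263) = −(263/3).
Reduce top mod 3: now compute (2/3).
Pull out 2: since 3 ≡ 3 (mod 8), (2/3) = -1.
Reached (1/3) = 1. Collecting the sign flips along the way, the symbol is +1.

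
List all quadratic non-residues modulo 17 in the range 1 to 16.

Square k = 1,…,8 (k and 17−k give the same square):
1²=1, 2²=4, 3²=9, 4²=16, 5²≡8, 6²≡2, 7²≡15, 8²≡13 (mod 17).
The residues are {1, 2, 4, 8, 9, 13, 15, 16}; the non-residues are the remaining 8 nonzero classes.

3,5,6,7,10,11,12,14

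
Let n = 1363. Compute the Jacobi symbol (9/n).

1

Reciprocity: 9 ≡ 1 and 1363 ≡ 3 (mod 4), so (9/1363) = +(1363/9).
Reduce top mod 9: now compute (4/9).
Pull out 2^2: since 9 ≡ 1 (mod 8), (2/9) = +1, so (2/9)^2 = +1.
Reached (1/9) = 1. Collecting the sign flips along the way, the symbol is +1.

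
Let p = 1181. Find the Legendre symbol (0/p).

Top reduces to 0: gcd > 1, so the symbol is 0.

0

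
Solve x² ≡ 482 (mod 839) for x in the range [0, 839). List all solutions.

403, 436

Since 839 ≡ 3 (mod 4), a square root of 482 is 482^((839+1)/4) = 482^210 mod 839.
Repeated squaring: 482^2≡760, 482^4≡368, 482^8≡345, 482^16≡726, 482^32≡184, 482^64≡296, 482^128≡360 (mod 839).
482^210 = 482^(128+64+16+2) ≡ 403 (mod 839).
Check: 403² = 162409 ≡ 482 (mod 839). The two roots are 403 and 436.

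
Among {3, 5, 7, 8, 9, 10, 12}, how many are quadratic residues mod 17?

(3/17) = -1 → non-residue.
(5/17) = -1 → non-residue.
(7/17) = -1 → non-residue.
(8/17) = +1 → QR.
(9/17) = +1 → QR.
(10/17) = -1 → non-residue.
(12/17) = -1 → non-residue.
Total quadratic residues among the 7: 2.

2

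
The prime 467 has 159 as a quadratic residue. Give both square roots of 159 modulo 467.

Since 467 ≡ 3 (mod 4), a square root of 159 is 159^((467+1)/4) = 159^117 mod 467.
Repeated squaring: 159^2≡63, 159^4≡233, 159^8≡117, 159^16≡146, 159^32≡301, 159^64≡3 (mod 467).
159^117 = 159^(64+32+16+4+1) ≡ 227 (mod 467).
Check: 227² = 51529 ≡ 159 (mod 467). The two roots are 227 and 240.

227, 240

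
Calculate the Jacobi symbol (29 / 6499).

Reciprocity: 29 ≡ 1 and 6499 ≡ 3 (mod 4), so (29/6499) = +(6499/29).
Reduce top mod 29: now compute (3/29).
Reciprocity: 3 ≡ 3 and 29 ≡ 1 (mod 4), so (3/29) = +(29/3).
Reduce top mod 3: now compute (2/3).
Pull out 2: since 3 ≡ 3 (mod 8), (2/3) = -1.
Reached (1/3) = 1. Collecting the sign flips along the way, the symbol is -1.

-1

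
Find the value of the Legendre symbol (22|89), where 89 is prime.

1

Pull out 2: since 89 ≡ 1 (mod 8), (2/89) = +1.
Reciprocity: 11 ≡ 3 and 89 ≡ 1 (mod 4), so (11/89) = +(89/11).
Reduce top mod 11: now compute (1/11).
Reached (1/11) = 1. Collecting the sign flips along the way, the symbol is +1.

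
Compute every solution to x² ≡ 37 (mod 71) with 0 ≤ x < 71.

Since 71 ≡ 3 (mod 4), a square root of 37 is 37^((71+1)/4) = 37^18 mod 71.
Repeated squaring: 37^2≡20, 37^4≡45, 37^8≡37, 37^16≡20 (mod 71).
37^18 = 37^(16+2) ≡ 45 (mod 71).
Check: 45² = 2025 ≡ 37 (mod 71). The two roots are 26 and 45.

26, 45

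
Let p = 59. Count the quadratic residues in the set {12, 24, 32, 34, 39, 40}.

1

(12/59) = +1 → QR.
(24/59) = -1 → non-residue.
(32/59) = -1 → non-residue.
(34/59) = -1 → non-residue.
(39/59) = -1 → non-residue.
(40/59) = -1 → non-residue.
Total quadratic residues among the 6: 1.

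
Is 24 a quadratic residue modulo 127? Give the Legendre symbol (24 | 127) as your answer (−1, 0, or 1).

-1

Pull out 2^3: since 127 ≡ 7 (mod 8), (2/127) = +1, so (2/127)^3 = +1.
Reciprocity: 3 ≡ 3 and 127 ≡ 3 (mod 4), so (3/127) = −(127/3).
Reduce top mod 3: now compute (1/3).
Reached (1/3) = 1. Collecting the sign flips along the way, the symbol is -1.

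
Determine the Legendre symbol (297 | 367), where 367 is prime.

1

Reciprocity: 297 ≡ 1 and 367 ≡ 3 (mod 4), so (297/367) = +(367/297).
Reduce top mod 297: now compute (70/297).
Pull out 2: since 297 ≡ 1 (mod 8), (2/297) = +1.
Reciprocity: 35 ≡ 3 and 297 ≡ 1 (mod 4), so (35/297) = +(297/35).
Reduce top mod 35: now compute (17/35).
Reciprocity: 17 ≡ 1 and 35 ≡ 3 (mod 4), so (17/35) = +(35/17).
Reduce top mod 17: now compute (1/17).
Reached (1/17) = 1. Collecting the sign flips along the way, the symbol is +1.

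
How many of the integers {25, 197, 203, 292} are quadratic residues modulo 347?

(25/347) = +1 → QR.
(197/347) = +1 → QR.
(203/347) = -1 → non-residue.
(292/347) = +1 → QR.
Total quadratic residues among the 4: 3.

3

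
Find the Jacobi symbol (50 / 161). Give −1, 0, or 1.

Pull out 2: since 161 ≡ 1 (mod 8), (2/161) = +1.
Reciprocity: 25 ≡ 1 and 161 ≡ 1 (mod 4), so (25/161) = +(161/25).
Reduce top mod 25: now compute (11/25).
Reciprocity: 11 ≡ 3 and 25 ≡ 1 (mod 4), so (11/25) = +(25/11).
Reduce top mod 11: now compute (3/11).
Reciprocity: 3 ≡ 3 and 11 ≡ 3 (mod 4), so (3/11) = −(11/3).
Reduce top mod 3: now compute (2/3).
Pull out 2: since 3 ≡ 3 (mod 8), (2/3) = -1.
Reached (1/3) = 1. Collecting the sign flips along the way, the symbol is +1.

1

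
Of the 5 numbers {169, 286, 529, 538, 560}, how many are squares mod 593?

5

(169/593) = +1 → QR.
(286/593) = +1 → QR.
(529/593) = +1 → QR.
(538/593) = +1 → QR.
(560/593) = +1 → QR.
Total quadratic residues among the 5: 5.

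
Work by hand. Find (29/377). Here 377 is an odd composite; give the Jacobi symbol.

Reciprocity: 29 ≡ 1 and 377 ≡ 1 (mod 4), so (29/377) = +(377/29).
Reduce top mod 29: now compute (0/29).
Top reduces to 0: gcd > 1, so the symbol is 0.

0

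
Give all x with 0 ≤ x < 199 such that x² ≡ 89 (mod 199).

41, 158

Since 199 ≡ 3 (mod 4), a square root of 89 is 89^((199+1)/4) = 89^50 mod 199.
Repeated squaring: 89^2≡160, 89^4≡128, 89^8≡66, 89^16≡177, 89^32≡86 (mod 199).
89^50 = 89^(32+16+2) ≡ 158 (mod 199).
Check: 158² = 24964 ≡ 89 (mod 199). The two roots are 41 and 158.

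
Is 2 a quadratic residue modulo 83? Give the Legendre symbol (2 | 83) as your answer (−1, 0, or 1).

-1

Euler's criterion: (2/83) ≡ 2^41 (mod 83).
2^2 ≡ 4 (mod 83)
2^4 ≡ 16 (mod 83)
2^8 ≡ 7 (mod 83)
2^16 ≡ 49 (mod 83)
2^32 ≡ 77 (mod 83)
2^41 = 2^(32+8+1) ≡ 82 (mod 83).
Result is 82 ≡ −1, so (2/83) = −1.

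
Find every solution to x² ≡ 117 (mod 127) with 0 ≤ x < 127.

25, 102

Since 127 ≡ 3 (mod 4), a square root of 117 is 117^((127+1)/4) = 117^32 mod 127.
Repeated squaring: 117^2≡100, 117^4≡94, 117^8≡73, 117^16≡122, 117^32≡25 (mod 127).
117^32 = 117^(32) ≡ 25 (mod 127).
Check: 25² = 625 ≡ 117 (mod 127). The two roots are 25 and 102.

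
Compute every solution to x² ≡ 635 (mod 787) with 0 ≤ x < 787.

47, 740

Since 787 ≡ 3 (mod 4), a square root of 635 is 635^((787+1)/4) = 635^197 mod 787.
Repeated squaring: 635^2≡281, 635^4≡261, 635^8≡439, 635^16≡693, 635^32≡179, 635^64≡561, 635^128≡708 (mod 787).
635^197 = 635^(128+64+4+1) ≡ 47 (mod 787).
Check: 47² = 2209 ≡ 635 (mod 787). The two roots are 47 and 740.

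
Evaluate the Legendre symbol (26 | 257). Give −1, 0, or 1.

Pull out 2: since 257 ≡ 1 (mod 8), (2/257) = +1.
Reciprocity: 13 ≡ 1 and 257 ≡ 1 (mod 4), so (13/257) = +(257/13).
Reduce top mod 13: now compute (10/13).
Pull out 2: since 13 ≡ 5 (mod 8), (2/13) = -1.
Reciprocity: 5 ≡ 1 and 13 ≡ 1 (mod 4), so (5/13) = +(13/5).
Reduce top mod 5: now compute (3/5).
Reciprocity: 3 ≡ 3 and 5 ≡ 1 (mod 4), so (3/5) = +(5/3).
Reduce top mod 3: now compute (2/3).
Pull out 2: since 3 ≡ 3 (mod 8), (2/3) = -1.
Reached (1/3) = 1. Collecting the sign flips along the way, the symbol is +1.

1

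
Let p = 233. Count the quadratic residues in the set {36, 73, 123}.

2

(36/233) = +1 → QR.
(73/233) = -1 → non-residue.
(123/233) = +1 → QR.
Total quadratic residues among the 3: 2.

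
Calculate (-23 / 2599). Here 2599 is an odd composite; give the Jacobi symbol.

First reduce: -23 ≡ 2576 (mod 2599).
Pull out 2^4: since 2599 ≡ 7 (mod 8), (2/2599) = +1, so (2/2599)^4 = +1.
Reciprocity: 161 ≡ 1 and 2599 ≡ 3 (mod 4), so (161/2599) = +(2599/161).
Reduce top mod 161: now compute (23/161).
Reciprocity: 23 ≡ 3 and 161 ≡ 1 (mod 4), so (23/161) = +(161/23).
Reduce top mod 23: now compute (0/23).
Top reduces to 0: gcd > 1, so the symbol is 0.

0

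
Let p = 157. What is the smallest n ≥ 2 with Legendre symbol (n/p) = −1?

(2/157) = −1, so 2 is the smallest positive non-residue mod 157.

2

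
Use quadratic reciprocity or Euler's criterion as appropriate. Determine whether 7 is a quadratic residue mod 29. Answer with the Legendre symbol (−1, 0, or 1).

1

Euler's criterion: (7/29) ≡ 7^14 (mod 29).
7^2 ≡ 20 (mod 29)
7^4 ≡ 23 (mod 29)
7^8 ≡ 7 (mod 29)
7^14 = 7^(8+4+2) ≡ 1 (mod 29).
Result is 1, so (7/29) = 1.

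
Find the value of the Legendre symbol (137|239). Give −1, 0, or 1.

Euler's criterion: (137/239) ≡ 137^119 (mod 239).
137^2 ≡ 127 (mod 239)
137^4 ≡ 116 (mod 239)
137^8 ≡ 72 (mod 239)
137^16 ≡ 165 (mod 239)
137^32 ≡ 218 (mod 239)
137^64 ≡ 202 (mod 239)
137^119 = 137^(64+32+16+4+2+1) ≡ 238 (mod 239).
Result is 238 ≡ −1, so (137/239) = −1.

-1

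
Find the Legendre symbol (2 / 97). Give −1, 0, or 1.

1

Pull out 2: since 97 ≡ 1 (mod 8), (2/97) = +1.
Reached (1/97) = 1. Collecting the sign flips along the way, the symbol is +1.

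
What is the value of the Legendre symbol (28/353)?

Euler's criterion: (28/353) ≡ 28^176 (mod 353).
28^2 ≡ 78 (mod 353)
28^4 ≡ 83 (mod 353)
28^8 ≡ 182 (mod 353)
28^16 ≡ 295 (mod 353)
28^32 ≡ 187 (mod 353)
28^64 ≡ 22 (mod 353)
28^128 ≡ 131 (mod 353)
28^176 = 28^(128+32+16) ≡ 352 (mod 353).
Result is 352 ≡ −1, so (28/353) = −1.

-1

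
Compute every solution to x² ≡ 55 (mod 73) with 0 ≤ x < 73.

73 ≡ 1 (mod 4), so we find a root by search.
Trying successive values, 36² = 1296 ≡ 55 (mod 73). The other root is 73 − 36 = 37.

36, 37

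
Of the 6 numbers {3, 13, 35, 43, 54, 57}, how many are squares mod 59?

(3/59) = +1 → QR.
(13/59) = -1 → non-residue.
(35/59) = +1 → QR.
(43/59) = -1 → non-residue.
(54/59) = -1 → non-residue.
(57/59) = +1 → QR.
Total quadratic residues among the 6: 3.

3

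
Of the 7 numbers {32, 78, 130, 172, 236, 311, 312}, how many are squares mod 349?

(32/349) = -1 → non-residue.
(78/349) = +1 → QR.
(130/349) = +1 → QR.
(172/349) = -1 → non-residue.
(236/349) = -1 → non-residue.
(311/349) = -1 → non-residue.
(312/349) = +1 → QR.
Total quadratic residues among the 7: 3.

3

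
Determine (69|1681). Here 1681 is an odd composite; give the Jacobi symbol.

1

Reciprocity: 69 ≡ 1 and 1681 ≡ 1 (mod 4), so (69/1681) = +(1681/69).
Reduce top mod 69: now compute (25/69).
Reciprocity: 25 ≡ 1 and 69 ≡ 1 (mod 4), so (25/69) = +(69/25).
Reduce top mod 25: now compute (19/25).
Reciprocity: 19 ≡ 3 and 25 ≡ 1 (mod 4), so (19/25) = +(25/19).
Reduce top mod 19: now compute (6/19).
Pull out 2: since 19 ≡ 3 (mod 8), (2/19) = -1.
Reciprocity: 3 ≡ 3 and 19 ≡ 3 (mod 4), so (3/19) = −(19/3).
Reduce top mod 3: now compute (1/3).
Reached (1/3) = 1. Collecting the sign flips along the way, the symbol is +1.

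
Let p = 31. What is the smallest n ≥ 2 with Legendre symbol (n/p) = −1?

3

(2/31) = +1, so 2 is a residue.
(3/31) = −1, so 3 is the smallest positive non-residue mod 31.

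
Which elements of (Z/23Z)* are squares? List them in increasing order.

Square k = 1,…,11 (k and 23−k give the same square):
1²=1, 2²=4, 3²=9, 4²=16, 5²≡2, 6²≡13, 7²≡3, 8²≡18, 9²≡12, 10²≡8, 11²≡6 (mod 23).
So the quadratic residues mod 23 are {1, 2, 3, 4, 6, 8, 9, 12, 13, 16, 18}.

1,2,3,4,6,8,9,12,13,16,18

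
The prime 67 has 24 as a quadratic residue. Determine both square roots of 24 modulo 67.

15, 52

Since 67 ≡ 3 (mod 4), a square root of 24 is 24^((67+1)/4) = 24^17 mod 67.
Repeated squaring: 24^2≡40, 24^4≡59, 24^8≡64, 24^16≡9 (mod 67).
24^17 = 24^(16+1) ≡ 15 (mod 67).
Check: 15² = 225 ≡ 24 (mod 67). The two roots are 15 and 52.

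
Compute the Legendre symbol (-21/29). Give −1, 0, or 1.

First reduce: -21 ≡ 8 (mod 29).
Pull out 2^3: since 29 ≡ 5 (mod 8), (2/29) = -1, so (2/29)^3 = -1.
Reached (1/29) = 1. Collecting the sign flips along the way, the symbol is -1.

-1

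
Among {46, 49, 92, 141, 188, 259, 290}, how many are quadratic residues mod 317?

4

(46/317) = -1 → non-residue.
(49/317) = +1 → QR.
(92/317) = +1 → QR.
(141/317) = +1 → QR.
(188/317) = -1 → non-residue.
(259/317) = +1 → QR.
(290/317) = -1 → non-residue.
Total quadratic residues among the 7: 4.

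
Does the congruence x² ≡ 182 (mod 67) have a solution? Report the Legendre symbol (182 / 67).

-1

Euler's criterion: (182/67) ≡ 48^33 (mod 67).
48^2 ≡ 26 (mod 67)
48^4 ≡ 6 (mod 67)
48^8 ≡ 36 (mod 67)
48^16 ≡ 23 (mod 67)
48^32 ≡ 60 (mod 67)
48^33 = 48^(32+1) ≡ 66 (mod 67).
Result is 66 ≡ −1, so (182/67) = −1.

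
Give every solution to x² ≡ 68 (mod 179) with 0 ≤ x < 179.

28, 151

Since 179 ≡ 3 (mod 4), a square root of 68 is 68^((179+1)/4) = 68^45 mod 179.
Repeated squaring: 68^2≡149, 68^4≡5, 68^8≡25, 68^16≡88, 68^32≡47 (mod 179).
68^45 = 68^(32+8+4+1) ≡ 151 (mod 179).
Check: 151² = 22801 ≡ 68 (mod 179). The two roots are 28 and 151.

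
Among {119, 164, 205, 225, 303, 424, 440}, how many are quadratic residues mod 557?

(119/557) = +1 → QR.
(164/557) = -1 → non-residue.
(205/557) = +1 → QR.
(225/557) = +1 → QR.
(303/557) = -1 → non-residue.
(424/557) = +1 → QR.
(440/557) = -1 → non-residue.
Total quadratic residues among the 7: 4.

4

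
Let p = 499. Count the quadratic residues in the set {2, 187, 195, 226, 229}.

3

(2/499) = -1 → non-residue.
(187/499) = +1 → QR.
(195/499) = +1 → QR.
(226/499) = +1 → QR.
(229/499) = -1 → non-residue.
Total quadratic residues among the 5: 3.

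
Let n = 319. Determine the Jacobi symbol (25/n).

1

Reciprocity: 25 ≡ 1 and 319 ≡ 3 (mod 4), so (25/319) = +(319/25).
Reduce top mod 25: now compute (19/25).
Reciprocity: 19 ≡ 3 and 25 ≡ 1 (mod 4), so (19/25) = +(25/19).
Reduce top mod 19: now compute (6/19).
Pull out 2: since 19 ≡ 3 (mod 8), (2/19) = -1.
Reciprocity: 3 ≡ 3 and 19 ≡ 3 (mod 4), so (3/19) = −(19/3).
Reduce top mod 3: now compute (1/3).
Reached (1/3) = 1. Collecting the sign flips along the way, the symbol is +1.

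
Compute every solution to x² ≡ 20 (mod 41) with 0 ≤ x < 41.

41 ≡ 1 (mod 4), so we find a root by search.
Trying successive values, 15² = 225 ≡ 20 (mod 41). The other root is 41 − 15 = 26.

15, 26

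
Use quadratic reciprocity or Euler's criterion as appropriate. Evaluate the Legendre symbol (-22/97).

1

First reduce: -22 ≡ 75 (mod 97).
Reciprocity: 75 ≡ 3 and 97 ≡ 1 (mod 4), so (75/97) = +(97/75).
Reduce top mod 75: now compute (22/75).
Pull out 2: since 75 ≡ 3 (mod 8), (2/75) = -1.
Reciprocity: 11 ≡ 3 and 75 ≡ 3 (mod 4), so (11/75) = −(75/11).
Reduce top mod 11: now compute (9/11).
Reciprocity: 9 ≡ 1 and 11 ≡ 3 (mod 4), so (9/11) = +(11/9).
Reduce top mod 9: now compute (2/9).
Pull out 2: since 9 ≡ 1 (mod 8), (2/9) = +1.
Reached (1/9) = 1. Collecting the sign flips along the way, the symbol is +1.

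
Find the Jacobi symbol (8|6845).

-1

Pull out 2^3: since 6845 ≡ 5 (mod 8), (2/6845) = -1, so (2/6845)^3 = -1.
Reached (1/6845) = 1. Collecting the sign flips along the way, the symbol is -1.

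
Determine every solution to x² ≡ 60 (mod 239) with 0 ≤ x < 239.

119, 120

Since 239 ≡ 3 (mod 4), a square root of 60 is 60^((239+1)/4) = 60^60 mod 239.
Repeated squaring: 60^2≡15, 60^4≡225, 60^8≡196, 60^16≡176, 60^32≡145 (mod 239).
60^60 = 60^(32+16+8+4) ≡ 120 (mod 239).
Check: 120² = 14400 ≡ 60 (mod 239). The two roots are 119 and 120.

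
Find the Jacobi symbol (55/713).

-1

Reciprocity: 55 ≡ 3 and 713 ≡ 1 (mod 4), so (55/713) = +(713/55).
Reduce top mod 55: now compute (53/55).
Reciprocity: 53 ≡ 1 and 55 ≡ 3 (mod 4), so (53/55) = +(55/53).
Reduce top mod 53: now compute (2/53).
Pull out 2: since 53 ≡ 5 (mod 8), (2/53) = -1.
Reached (1/53) = 1. Collecting the sign flips along the way, the symbol is -1.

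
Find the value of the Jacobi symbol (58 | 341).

Pull out 2: since 341 ≡ 5 (mod 8), (2/341) = -1.
Reciprocity: 29 ≡ 1 and 341 ≡ 1 (mod 4), so (29/341) = +(341/29).
Reduce top mod 29: now compute (22/29).
Pull out 2: since 29 ≡ 5 (mod 8), (2/29) = -1.
Reciprocity: 11 ≡ 3 and 29 ≡ 1 (mod 4), so (11/29) = +(29/11).
Reduce top mod 11: now compute (7/11).
Reciprocity: 7 ≡ 3 and 11 ≡ 3 (mod 4), so (7/11) = −(11/7).
Reduce top mod 7: now compute (4/7).
Pull out 2^2: since 7 ≡ 7 (mod 8), (2/7) = +1, so (2/7)^2 = +1.
Reached (1/7) = 1. Collecting the sign flips along the way, the symbol is -1.

-1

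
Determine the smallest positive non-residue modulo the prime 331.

2

(2/331) = −1, so 2 is the smallest positive non-residue mod 331.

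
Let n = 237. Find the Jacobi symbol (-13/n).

First reduce: -13 ≡ 224 (mod 237).
Pull out 2^5: since 237 ≡ 5 (mod 8), (2/237) = -1, so (2/237)^5 = -1.
Reciprocity: 7 ≡ 3 and 237 ≡ 1 (mod 4), so (7/237) = +(237/7).
Reduce top mod 7: now compute (6/7).
Pull out 2: since 7 ≡ 7 (mod 8), (2/7) = +1.
Reciprocity: 3 ≡ 3 and 7 ≡ 3 (mod 4), so (3/7) = −(7/3).
Reduce top mod 3: now compute (1/3).
Reached (1/3) = 1. Collecting the sign flips along the way, the symbol is +1.

1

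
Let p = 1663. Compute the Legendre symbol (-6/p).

First reduce: -6 ≡ 1657 (mod 1663).
Reciprocity: 1657 ≡ 1 and 1663 ≡ 3 (mod 4), so (1657/1663) = +(1663/1657).
Reduce top mod 1657: now compute (6/1657).
Pull out 2: since 1657 ≡ 1 (mod 8), (2/1657) = +1.
Reciprocity: 3 ≡ 3 and 1657 ≡ 1 (mod 4), so (3/1657) = +(1657/3).
Reduce top mod 3: now compute (1/3).
Reached (1/3) = 1. Collecting the sign flips along the way, the symbol is +1.

1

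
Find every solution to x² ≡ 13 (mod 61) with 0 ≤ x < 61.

61 ≡ 1 (mod 4), so we find a root by search.
Trying successive values, 14² = 196 ≡ 13 (mod 61). The other root is 61 − 14 = 47.

14, 47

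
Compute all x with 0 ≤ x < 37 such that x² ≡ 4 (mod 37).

37 ≡ 1 (mod 4), so we find a root by search.
Trying successive values, 2² = 4 ≡ 4 (mod 37). The other root is 37 − 2 = 35.

2, 35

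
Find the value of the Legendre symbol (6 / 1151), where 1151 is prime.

Pull out 2: since 1151 ≡ 7 (mod 8), (2/1151) = +1.
Reciprocity: 3 ≡ 3 and 1151 ≡ 3 (mod 4), so (3/1151) = −(1151/3).
Reduce top mod 3: now compute (2/3).
Pull out 2: since 3 ≡ 3 (mod 8), (2/3) = -1.
Reached (1/3) = 1. Collecting the sign flips along the way, the symbol is +1.

1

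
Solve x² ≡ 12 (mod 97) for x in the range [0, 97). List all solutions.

97 ≡ 1 (mod 4), so we find a root by search.
Trying successive values, 20² = 400 ≡ 12 (mod 97). The other root is 97 − 20 = 77.

20, 77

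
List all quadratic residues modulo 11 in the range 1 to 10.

Square k = 1,…,5 (k and 11−k give the same square):
1²=1, 2²=4, 3²=9, 4²≡5, 5²≡3 (mod 11).
So the quadratic residues mod 11 are {1, 3, 4, 5, 9}.

1, 3, 4, 5, 9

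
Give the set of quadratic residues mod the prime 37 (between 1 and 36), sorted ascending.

Square k = 1,…,18 (k and 37−k give the same square):
1²=1, 2²=4, 3²=9, 4²=16, 5²=25, 6²=36, 7²≡12, 8²≡27, 9²≡7, 10²≡26, 11²≡10, 12²≡33, 13²≡21, 14²≡11, 15²≡3, 16²≡34, 17²≡30, 18²≡28 (mod 37).
So the quadratic residues mod 37 are {1, 3, 4, 7, 9, 10, 11, 12, 16, 21, 25, 26, 27, 28, 30, 33, 34, 36}.

1 3 4 7 9 10 11 12 16 21 25 26 27 28 30 33 34 36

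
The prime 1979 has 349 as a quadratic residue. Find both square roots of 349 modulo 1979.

370, 1609

Since 1979 ≡ 3 (mod 4), a square root of 349 is 349^((1979+1)/4) = 349^495 mod 1979.
Repeated squaring: 349^2≡1082, 349^4≡1135, 349^8≡1875, 349^16≡921, 349^32≡1229, 349^64≡464, 349^128≡1564, 349^256≡52 (mod 1979).
349^495 = 349^(256+128+64+32+8+4+2+1) ≡ 370 (mod 1979).
Check: 370² = 136900 ≡ 349 (mod 1979). The two roots are 370 and 1609.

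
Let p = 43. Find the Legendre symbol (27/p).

Reciprocity: 27 ≡ 3 and 43 ≡ 3 (mod 4), so (27/43) = −(43/27).
Reduce top mod 27: now compute (16/27).
Pull out 2^4: since 27 ≡ 3 (mod 8), (2/27) = -1, so (2/27)^4 = +1.
Reached (1/27) = 1. Collecting the sign flips along the way, the symbol is -1.

-1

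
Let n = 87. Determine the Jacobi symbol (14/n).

Pull out 2: since 87 ≡ 7 (mod 8), (2/87) = +1.
Reciprocity: 7 ≡ 3 and 87 ≡ 3 (mod 4), so (7/87) = −(87/7).
Reduce top mod 7: now compute (3/7).
Reciprocity: 3 ≡ 3 and 7 ≡ 3 (mod 4), so (3/7) = −(7/3).
Reduce top mod 3: now compute (1/3).
Reached (1/3) = 1. Collecting the sign flips along the way, the symbol is +1.

1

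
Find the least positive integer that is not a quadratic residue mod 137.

(2/137) = +1, so 2 is a residue.
(3/137) = −1, so 3 is the smallest positive non-residue mod 137.

3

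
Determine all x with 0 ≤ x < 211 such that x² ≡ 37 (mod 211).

44, 167

Since 211 ≡ 3 (mod 4), a square root of 37 is 37^((211+1)/4) = 37^53 mod 211.
Repeated squaring: 37^2≡103, 37^4≡59, 37^8≡105, 37^16≡53, 37^32≡66 (mod 211).
37^53 = 37^(32+16+4+1) ≡ 44 (mod 211).
Check: 44² = 1936 ≡ 37 (mod 211). The two roots are 44 and 167.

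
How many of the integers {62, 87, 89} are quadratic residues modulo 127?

(62/127) = +1 → QR.
(87/127) = +1 → QR.
(89/127) = -1 → non-residue.
Total quadratic residues among the 3: 2.

2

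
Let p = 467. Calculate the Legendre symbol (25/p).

1

Euler's criterion: (25/467) ≡ 25^233 (mod 467).
25^2 ≡ 158 (mod 467)
25^4 ≡ 213 (mod 467)
25^8 ≡ 70 (mod 467)
25^16 ≡ 230 (mod 467)
25^32 ≡ 129 (mod 467)
25^64 ≡ 296 (mod 467)
25^128 ≡ 287 (mod 467)
25^233 = 25^(128+64+32+8+1) ≡ 1 (mod 467).
Result is 1, so (25/467) = 1.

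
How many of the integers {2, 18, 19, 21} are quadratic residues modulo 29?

0

(2/29) = -1 → non-residue.
(18/29) = -1 → non-residue.
(19/29) = -1 → non-residue.
(21/29) = -1 → non-residue.
Total quadratic residues among the 4: 0.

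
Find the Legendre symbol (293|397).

Euler's criterion: (293/397) ≡ 293^198 (mod 397).
293^2 ≡ 97 (mod 397)
293^4 ≡ 278 (mod 397)
293^8 ≡ 266 (mod 397)
293^16 ≡ 90 (mod 397)
293^32 ≡ 160 (mod 397)
293^64 ≡ 192 (mod 397)
293^128 ≡ 340 (mod 397)
293^198 = 293^(128+64+4+2) ≡ 1 (mod 397).
Result is 1, so (293/397) = 1.

1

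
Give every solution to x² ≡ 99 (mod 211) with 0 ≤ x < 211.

Since 211 ≡ 3 (mod 4), a square root of 99 is 99^((211+1)/4) = 99^53 mod 211.
Repeated squaring: 99^2≡95, 99^4≡163, 99^8≡194, 99^16≡78, 99^32≡176 (mod 211).
99^53 = 99^(32+16+4+1) ≡ 47 (mod 211).
Check: 47² = 2209 ≡ 99 (mod 211). The two roots are 47 and 164.

47, 164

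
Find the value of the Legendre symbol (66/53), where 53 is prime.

First reduce: 66 ≡ 13 (mod 53).
Reciprocity: 13 ≡ 1 and 53 ≡ 1 (mod 4), so (13/53) = +(53/13).
Reduce top mod 13: now compute (1/13).
Reached (1/13) = 1. Collecting the sign flips along the way, the symbol is +1.

1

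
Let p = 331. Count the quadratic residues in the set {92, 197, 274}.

(92/331) = -1 → non-residue.
(197/331) = +1 → QR.
(274/331) = +1 → QR.
Total quadratic residues among the 3: 2.

2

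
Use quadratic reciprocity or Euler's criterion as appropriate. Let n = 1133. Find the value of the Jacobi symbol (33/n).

Reciprocity: 33 ≡ 1 and 1133 ≡ 1 (mod 4), so (33/1133) = +(1133/33).
Reduce top mod 33: now compute (11/33).
Reciprocity: 11 ≡ 3 and 33 ≡ 1 (mod 4), so (11/33) = +(33/11).
Reduce top mod 11: now compute (0/11).
Top reduces to 0: gcd > 1, so the symbol is 0.

0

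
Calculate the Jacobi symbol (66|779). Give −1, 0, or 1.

1

Pull out 2: since 779 ≡ 3 (mod 8), (2/779) = -1.
Reciprocity: 33 ≡ 1 and 779 ≡ 3 (mod 4), so (33/779) = +(779/33).
Reduce top mod 33: now compute (20/33).
Pull out 2^2: since 33 ≡ 1 (mod 8), (2/33) = +1, so (2/33)^2 = +1.
Reciprocity: 5 ≡ 1 and 33 ≡ 1 (mod 4), so (5/33) = +(33/5).
Reduce top mod 5: now compute (3/5).
Reciprocity: 3 ≡ 3 and 5 ≡ 1 (mod 4), so (3/5) = +(5/3).
Reduce top mod 3: now compute (2/3).
Pull out 2: since 3 ≡ 3 (mod 8), (2/3) = -1.
Reached (1/3) = 1. Collecting the sign flips along the way, the symbol is +1.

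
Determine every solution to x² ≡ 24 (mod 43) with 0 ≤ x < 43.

Since 43 ≡ 3 (mod 4), a square root of 24 is 24^((43+1)/4) = 24^11 mod 43.
Repeated squaring: 24^2≡17, 24^4≡31, 24^8≡15 (mod 43).
24^11 = 24^(8+2+1) ≡ 14 (mod 43).
Check: 14² = 196 ≡ 24 (mod 43). The two roots are 14 and 29.

14, 29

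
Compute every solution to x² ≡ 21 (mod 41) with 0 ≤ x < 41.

12, 29

41 ≡ 1 (mod 4), so we find a root by search.
Trying successive values, 12² = 144 ≡ 21 (mod 41). The other root is 41 − 12 = 29.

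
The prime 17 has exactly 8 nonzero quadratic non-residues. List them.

Square k = 1,…,8 (k and 17−k give the same square):
1²=1, 2²=4, 3²=9, 4²=16, 5²≡8, 6²≡2, 7²≡15, 8²≡13 (mod 17).
The residues are {1, 2, 4, 8, 9, 13, 15, 16}; the non-residues are the remaining 8 nonzero classes.

3,5,6,7,10,11,12,14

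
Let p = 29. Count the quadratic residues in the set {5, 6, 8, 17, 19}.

(5/29) = +1 → QR.
(6/29) = +1 → QR.
(8/29) = -1 → non-residue.
(17/29) = -1 → non-residue.
(19/29) = -1 → non-residue.
Total quadratic residues among the 5: 2.

2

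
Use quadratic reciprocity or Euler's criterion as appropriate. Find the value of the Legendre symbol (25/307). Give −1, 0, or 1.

Reciprocity: 25 ≡ 1 and 307 ≡ 3 (mod 4), so (25/307) = +(307/25).
Reduce top mod 25: now compute (7/25).
Reciprocity: 7 ≡ 3 and 25 ≡ 1 (mod 4), so (7/25) = +(25/7).
Reduce top mod 7: now compute (4/7).
Pull out 2^2: since 7 ≡ 7 (mod 8), (2/7) = +1, so (2/7)^2 = +1.
Reached (1/7) = 1. Collecting the sign flips along the way, the symbol is +1.

1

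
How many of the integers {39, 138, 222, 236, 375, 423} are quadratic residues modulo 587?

4

(39/587) = -1 → non-residue.
(138/587) = +1 → QR.
(222/587) = +1 → QR.
(236/587) = +1 → QR.
(375/587) = -1 → non-residue.
(423/587) = +1 → QR.
Total quadratic residues among the 6: 4.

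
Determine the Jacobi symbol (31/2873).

-1

Reciprocity: 31 ≡ 3 and 2873 ≡ 1 (mod 4), so (31/2873) = +(2873/31).
Reduce top mod 31: now compute (21/31).
Reciprocity: 21 ≡ 1 and 31 ≡ 3 (mod 4), so (21/31) = +(31/21).
Reduce top mod 21: now compute (10/21).
Pull out 2: since 21 ≡ 5 (mod 8), (2/21) = -1.
Reciprocity: 5 ≡ 1 and 21 ≡ 1 (mod 4), so (5/21) = +(21/5).
Reduce top mod 5: now compute (1/5).
Reached (1/5) = 1. Collecting the sign flips along the way, the symbol is -1.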